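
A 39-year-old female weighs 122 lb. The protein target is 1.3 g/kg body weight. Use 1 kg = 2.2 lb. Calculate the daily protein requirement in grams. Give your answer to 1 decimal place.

72.1 g/day

Weight in kg = 122 ÷ 2.2 = 55.4545 kg.
Protein = 1.3 g/kg × 55.4545 kg = 72.0909 g/day.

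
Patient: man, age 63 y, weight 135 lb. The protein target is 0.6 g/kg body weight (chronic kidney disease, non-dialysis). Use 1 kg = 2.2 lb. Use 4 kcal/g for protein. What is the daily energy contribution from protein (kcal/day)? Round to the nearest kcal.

147 kcal/day

Weight in kg = 135 ÷ 2.2 = 61.3636 kg.
Protein = 0.6 g/kg × 61.3636 kg = 36.8182 g/day.
Protein energy = 36.8182 g × 4 kcal/g = 147.2727 kcal/day.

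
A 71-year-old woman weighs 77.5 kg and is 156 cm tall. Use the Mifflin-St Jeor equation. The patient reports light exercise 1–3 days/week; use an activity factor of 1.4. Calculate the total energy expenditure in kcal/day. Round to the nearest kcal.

1728 kcal/day

Mifflin-St Jeor (female): BMR = 10(77.5) + 6.25(156) − 5(71) − 161 = 775 + 975 − 355 − 161 = 1234 kcal/day.
TEE = BMR × activity factor = 1234 × 1.4 = 1727.6 kcal/day.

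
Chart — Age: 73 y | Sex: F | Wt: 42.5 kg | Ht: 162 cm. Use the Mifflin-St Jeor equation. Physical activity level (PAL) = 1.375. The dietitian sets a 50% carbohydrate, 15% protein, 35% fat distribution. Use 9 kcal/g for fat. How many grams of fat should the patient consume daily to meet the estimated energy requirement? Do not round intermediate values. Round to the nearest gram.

Mifflin-St Jeor (female): BMR = 10(42.5) + 6.25(162) − 5(73) − 161 = 425 + 1012.5 − 365 − 161 = 911.5 kcal/day.
TEE = 911.5 × 1.375 = 1253.3125 kcal/day.
Fat energy = 35% × 1253.3125 = 438.6594 kcal.
Fat = 438.6594 ÷ 9 kcal/g = 48.7399 g.

49 g/day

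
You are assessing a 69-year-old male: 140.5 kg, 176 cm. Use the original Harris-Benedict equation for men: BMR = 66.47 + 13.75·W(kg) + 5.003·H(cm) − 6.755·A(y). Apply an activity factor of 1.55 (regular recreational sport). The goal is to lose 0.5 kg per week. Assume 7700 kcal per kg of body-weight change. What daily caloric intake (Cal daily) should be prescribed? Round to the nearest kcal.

Harris-Benedict: BMR = 66.47 + 13.75(140.5) + 5.003(176) − 6.755(69) = 2412.778 kcal/day.
TEE = 2412.778 × 1.55 = 3739.8059 kcal/day.
Required daily deficit = 0.5 × 7700 ÷ 7 = 550 kcal/day.
Target intake = 3739.8059 − 550 = 3189.8059 kcal/day.

3190 Cal daily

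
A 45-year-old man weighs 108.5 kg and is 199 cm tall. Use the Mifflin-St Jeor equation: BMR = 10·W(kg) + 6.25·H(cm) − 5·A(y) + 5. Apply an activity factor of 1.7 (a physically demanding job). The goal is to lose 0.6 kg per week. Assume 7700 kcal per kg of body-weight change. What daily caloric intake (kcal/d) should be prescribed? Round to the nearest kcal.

Mifflin-St Jeor (male): BMR = 10(108.5) + 6.25(199) − 5(45) + 5 = 1085 + 1243.75 − 225 + 5 = 2108.75 kcal/day.
TEE = 2108.75 × 1.7 = 3584.875 kcal/day.
Required daily deficit = 0.6 × 7700 ÷ 7 = 660 kcal/day.
Target intake = 3584.875 − 660 = 2924.875 kcal/day.

2925 kcal/d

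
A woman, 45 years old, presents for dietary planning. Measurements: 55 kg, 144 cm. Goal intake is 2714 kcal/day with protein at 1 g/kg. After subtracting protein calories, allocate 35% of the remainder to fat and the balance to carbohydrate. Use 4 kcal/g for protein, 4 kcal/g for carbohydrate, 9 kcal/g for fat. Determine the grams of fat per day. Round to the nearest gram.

Protein = 1 × 55 = 55 g → 55 × 4 = 220 kcal.
Non-protein calories = 2714 − 220 = 2494 kcal.
Fat: 35% × 2494 = 872.9 kcal; carbohydrate: 1621.1 kcal.
Fat: 872.9 kcal ÷ 9 kcal/g = 96.9889 g.

97 g/day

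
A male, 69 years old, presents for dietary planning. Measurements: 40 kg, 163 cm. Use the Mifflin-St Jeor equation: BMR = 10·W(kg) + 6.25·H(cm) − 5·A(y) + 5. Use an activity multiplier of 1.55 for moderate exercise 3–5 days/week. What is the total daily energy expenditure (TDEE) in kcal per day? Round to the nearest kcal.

Mifflin-St Jeor (male): BMR = 10(40) + 6.25(163) − 5(69) + 5 = 400 + 1018.75 − 345 + 5 = 1078.75 kcal/day.
TEE = BMR × activity factor = 1078.75 × 1.55 = 1672.0625 kcal/day.

1672 kcal per day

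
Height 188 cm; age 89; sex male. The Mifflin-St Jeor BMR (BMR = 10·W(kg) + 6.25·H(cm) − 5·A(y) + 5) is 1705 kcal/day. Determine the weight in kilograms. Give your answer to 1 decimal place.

97.0 kg

1705 = 10·W + 6.25(188) − 5(89) + 5
10·W = 1705 − 735 = 970, so W = 97 kg.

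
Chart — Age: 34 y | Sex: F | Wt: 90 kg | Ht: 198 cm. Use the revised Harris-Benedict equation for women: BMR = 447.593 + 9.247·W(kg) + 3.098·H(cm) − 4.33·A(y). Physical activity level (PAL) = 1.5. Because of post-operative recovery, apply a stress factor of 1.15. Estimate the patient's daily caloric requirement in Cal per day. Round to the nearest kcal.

3012 Cal per day

Harris-Benedict: BMR = 447.593 + 9.247(90) + 3.098(198) − 4.33(34) = 1746.007 kcal/day.
TEE = BMR × activity factor = 1746.007 × 1.5 = 2619.0105 kcal/day.
Apply stress factor: 2619.0105 × 1.15 = 3011.8621 kcal/day.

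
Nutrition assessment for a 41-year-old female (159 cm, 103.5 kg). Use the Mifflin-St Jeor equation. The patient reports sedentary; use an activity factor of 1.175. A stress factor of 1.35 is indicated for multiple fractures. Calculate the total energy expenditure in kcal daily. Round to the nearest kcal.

2638 kcal daily

Mifflin-St Jeor (female): BMR = 10(103.5) + 6.25(159) − 5(41) − 161 = 1035 + 993.75 − 205 − 161 = 1662.75 kcal/day.
TEE = BMR × activity factor = 1662.75 × 1.175 = 1953.7313 kcal/day.
Apply stress factor: 1953.7313 × 1.35 = 2637.5372 kcal/day.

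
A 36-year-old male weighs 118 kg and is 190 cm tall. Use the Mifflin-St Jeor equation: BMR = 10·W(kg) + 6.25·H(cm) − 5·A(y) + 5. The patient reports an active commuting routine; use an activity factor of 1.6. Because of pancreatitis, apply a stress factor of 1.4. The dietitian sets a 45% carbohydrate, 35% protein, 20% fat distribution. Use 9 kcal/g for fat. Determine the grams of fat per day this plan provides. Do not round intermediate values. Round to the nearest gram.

109 g/day

Mifflin-St Jeor (male): BMR = 10(118) + 6.25(190) − 5(36) + 5 = 1180 + 1187.5 − 180 + 5 = 2192.5 kcal/day.
TEE = 2192.5 × 1.6 = 3508 kcal/day.
With stress factor 1.4: 3508 × 1.4 = 4911.2 kcal/day.
Fat energy = 20% × 4911.2 = 982.24 kcal.
Fat = 982.24 ÷ 9 kcal/g = 109.1378 g.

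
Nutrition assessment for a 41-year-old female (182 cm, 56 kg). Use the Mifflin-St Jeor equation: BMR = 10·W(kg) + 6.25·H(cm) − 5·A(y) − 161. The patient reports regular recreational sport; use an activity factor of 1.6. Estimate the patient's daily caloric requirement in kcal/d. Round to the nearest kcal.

Mifflin-St Jeor (female): BMR = 10(56) + 6.25(182) − 5(41) − 161 = 560 + 1137.5 − 205 − 161 = 1331.5 kcal/day.
TEE = BMR × activity factor = 1331.5 × 1.6 = 2130.4 kcal/day.

2130 kcal/d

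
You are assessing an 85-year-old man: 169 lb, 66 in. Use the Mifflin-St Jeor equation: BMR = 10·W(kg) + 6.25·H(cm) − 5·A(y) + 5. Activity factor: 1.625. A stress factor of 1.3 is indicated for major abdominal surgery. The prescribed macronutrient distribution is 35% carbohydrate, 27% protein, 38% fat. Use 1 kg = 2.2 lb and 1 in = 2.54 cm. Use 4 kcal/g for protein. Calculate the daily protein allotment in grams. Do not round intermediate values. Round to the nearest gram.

199 g/day

Convert to metric: weight = 169 ÷ 2.2 = 76.8182 kg; height = 66 × 2.54 = 167.64 cm.
Mifflin-St Jeor (male): BMR = 10(76.8182) + 6.25(167.64) − 5(85) + 5 = 768.1818 + 1047.75 − 425 + 5 = 1395.9318 kcal/day.
TEE = 1395.9318 × 1.625 = 2268.3892 kcal/day.
With stress factor 1.3: 2268.3892 × 1.3 = 2948.906 kcal/day.
Protein energy = 27% × 2948.906 = 796.2046 kcal.
Protein = 796.2046 ÷ 4 kcal/g = 199.0512 g.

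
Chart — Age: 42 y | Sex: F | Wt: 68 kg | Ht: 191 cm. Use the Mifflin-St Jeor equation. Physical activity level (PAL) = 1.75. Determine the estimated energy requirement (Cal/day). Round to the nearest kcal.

2630 Cal/day

Mifflin-St Jeor (female): BMR = 10(68) + 6.25(191) − 5(42) − 161 = 680 + 1193.75 − 210 − 161 = 1502.75 kcal/day.
TEE = BMR × activity factor = 1502.75 × 1.75 = 2629.8125 kcal/day.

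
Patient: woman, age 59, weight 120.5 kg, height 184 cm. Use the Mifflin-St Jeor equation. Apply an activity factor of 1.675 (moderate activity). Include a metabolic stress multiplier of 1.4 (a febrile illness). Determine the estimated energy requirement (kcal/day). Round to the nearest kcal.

4453 kcal/day

Mifflin-St Jeor (female): BMR = 10(120.5) + 6.25(184) − 5(59) − 161 = 1205 + 1150 − 295 − 161 = 1899 kcal/day.
TEE = BMR × activity factor = 1899 × 1.675 = 3180.825 kcal/day.
Apply stress factor: 3180.825 × 1.4 = 4453.155 kcal/day.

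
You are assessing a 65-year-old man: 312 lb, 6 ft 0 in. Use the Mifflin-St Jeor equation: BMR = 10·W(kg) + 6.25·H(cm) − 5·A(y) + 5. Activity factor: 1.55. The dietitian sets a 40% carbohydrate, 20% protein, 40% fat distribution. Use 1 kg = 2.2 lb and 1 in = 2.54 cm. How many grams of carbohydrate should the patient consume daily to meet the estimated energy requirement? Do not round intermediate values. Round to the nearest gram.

347 g/day

Convert to metric: weight = 312 ÷ 2.2 = 141.8182 kg; height = (6×12 + 0) × 2.54 = 72 × 2.54 = 182.88 cm.
Mifflin-St Jeor (male): BMR = 10(141.8182) + 6.25(182.88) − 5(65) + 5 = 1418.1818 + 1143 − 325 + 5 = 2241.1818 kcal/day.
TEE = 2241.1818 × 1.55 = 3473.8318 kcal/day.
Carbohydrate energy = 40% × 3473.8318 = 1389.5327 kcal.
Carbohydrate = 1389.5327 ÷ 4 kcal/g = 347.3832 g.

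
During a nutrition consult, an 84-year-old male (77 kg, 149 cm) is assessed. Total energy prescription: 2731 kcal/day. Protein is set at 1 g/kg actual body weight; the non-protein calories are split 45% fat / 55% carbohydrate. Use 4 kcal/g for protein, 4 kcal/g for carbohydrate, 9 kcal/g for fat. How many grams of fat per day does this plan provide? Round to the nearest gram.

Protein = 1 × 77 = 77 g → 77 × 4 = 308 kcal.
Non-protein calories = 2731 − 308 = 2423 kcal.
Fat: 45% × 2423 = 1090.35 kcal; carbohydrate: 1332.65 kcal.
Fat: 1090.35 kcal ÷ 9 kcal/g = 121.15 g.

121 g/day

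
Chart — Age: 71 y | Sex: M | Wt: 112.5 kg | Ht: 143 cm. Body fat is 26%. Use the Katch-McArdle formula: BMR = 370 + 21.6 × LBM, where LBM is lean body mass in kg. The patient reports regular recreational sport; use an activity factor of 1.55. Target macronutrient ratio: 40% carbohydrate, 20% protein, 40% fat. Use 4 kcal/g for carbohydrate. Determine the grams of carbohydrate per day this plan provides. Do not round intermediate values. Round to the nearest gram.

336 g/day

LBM = 112.5 × (1 − 0.26) = 83.25 kg. Katch-McArdle: BMR = 370 + 21.6 × 83.25 = 2168.2 kcal/day.
TEE = 2168.2 × 1.55 = 3360.71 kcal/day.
Carbohydrate energy = 40% × 3360.71 = 1344.284 kcal.
Carbohydrate = 1344.284 ÷ 4 kcal/g = 336.071 g.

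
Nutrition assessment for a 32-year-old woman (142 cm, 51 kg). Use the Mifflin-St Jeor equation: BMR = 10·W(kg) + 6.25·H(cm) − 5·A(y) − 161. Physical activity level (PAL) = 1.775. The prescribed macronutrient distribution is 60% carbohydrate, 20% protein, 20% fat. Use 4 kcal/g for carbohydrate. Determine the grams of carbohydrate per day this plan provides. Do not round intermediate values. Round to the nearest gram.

Mifflin-St Jeor (female): BMR = 10(51) + 6.25(142) − 5(32) − 161 = 510 + 887.5 − 160 − 161 = 1076.5 kcal/day.
TEE = 1076.5 × 1.775 = 1910.7875 kcal/day.
Carbohydrate energy = 60% × 1910.7875 = 1146.4725 kcal.
Carbohydrate = 1146.4725 ÷ 4 kcal/g = 286.6181 g.

287 g/day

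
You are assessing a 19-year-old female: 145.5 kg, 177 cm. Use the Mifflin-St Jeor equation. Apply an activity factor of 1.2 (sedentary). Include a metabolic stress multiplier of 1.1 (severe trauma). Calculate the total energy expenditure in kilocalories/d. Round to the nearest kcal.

Mifflin-St Jeor (female): BMR = 10(145.5) + 6.25(177) − 5(19) − 161 = 1455 + 1106.25 − 95 − 161 = 2305.25 kcal/day.
TEE = BMR × activity factor = 2305.25 × 1.2 = 2766.3 kcal/day.
Apply stress factor: 2766.3 × 1.1 = 3042.93 kcal/day.

3043 kilocalories/d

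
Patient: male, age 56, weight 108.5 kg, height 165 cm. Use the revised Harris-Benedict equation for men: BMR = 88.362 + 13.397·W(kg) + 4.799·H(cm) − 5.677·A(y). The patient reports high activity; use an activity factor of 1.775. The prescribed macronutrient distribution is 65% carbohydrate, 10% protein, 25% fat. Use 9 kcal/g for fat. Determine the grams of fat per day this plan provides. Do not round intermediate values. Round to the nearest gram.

Harris-Benedict: BMR = 88.362 + 13.397(108.5) + 4.799(165) − 5.677(56) = 2015.8595 kcal/day.
TEE = 2015.8595 × 1.775 = 3578.1506 kcal/day.
Fat energy = 25% × 3578.1506 = 894.5377 kcal.
Fat = 894.5377 ÷ 9 kcal/g = 99.3931 g.

99 g/day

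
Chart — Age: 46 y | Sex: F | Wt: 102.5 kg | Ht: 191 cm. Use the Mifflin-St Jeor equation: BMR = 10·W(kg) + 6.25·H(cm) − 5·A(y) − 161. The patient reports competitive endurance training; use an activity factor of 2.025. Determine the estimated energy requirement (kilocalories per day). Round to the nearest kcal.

3701 kilocalories per day

Mifflin-St Jeor (female): BMR = 10(102.5) + 6.25(191) − 5(46) − 161 = 1025 + 1193.75 − 230 − 161 = 1827.75 kcal/day.
TEE = BMR × activity factor = 1827.75 × 2.025 = 3701.1938 kcal/day.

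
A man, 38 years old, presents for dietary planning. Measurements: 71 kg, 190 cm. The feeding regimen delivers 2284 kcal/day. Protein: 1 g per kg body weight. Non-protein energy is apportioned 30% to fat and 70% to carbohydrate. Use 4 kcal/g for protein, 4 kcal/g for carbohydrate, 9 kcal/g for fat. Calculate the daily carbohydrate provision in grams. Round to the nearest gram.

350 g/day

Protein = 1 × 71 = 71 g → 71 × 4 = 284 kcal.
Non-protein calories = 2284 − 284 = 2000 kcal.
Fat: 30% × 2000 = 600 kcal; carbohydrate: 1400 kcal.
Carbohydrate: 1400 kcal ÷ 4 kcal/g = 350 g.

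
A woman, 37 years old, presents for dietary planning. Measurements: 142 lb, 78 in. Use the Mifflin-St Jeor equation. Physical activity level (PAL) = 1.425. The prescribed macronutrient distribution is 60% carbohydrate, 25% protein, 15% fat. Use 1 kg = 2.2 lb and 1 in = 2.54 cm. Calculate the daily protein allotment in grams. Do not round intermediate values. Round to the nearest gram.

Convert to metric: weight = 142 ÷ 2.2 = 64.5455 kg; height = 78 × 2.54 = 198.12 cm.
Mifflin-St Jeor (female): BMR = 10(64.5455) + 6.25(198.12) − 5(37) − 161 = 645.4545 + 1238.25 − 185 − 161 = 1537.7045 kcal/day.
TEE = 1537.7045 × 1.425 = 2191.229 kcal/day.
Protein energy = 25% × 2191.229 = 547.8072 kcal.
Protein = 547.8072 ÷ 4 kcal/g = 136.9518 g.

137 g/day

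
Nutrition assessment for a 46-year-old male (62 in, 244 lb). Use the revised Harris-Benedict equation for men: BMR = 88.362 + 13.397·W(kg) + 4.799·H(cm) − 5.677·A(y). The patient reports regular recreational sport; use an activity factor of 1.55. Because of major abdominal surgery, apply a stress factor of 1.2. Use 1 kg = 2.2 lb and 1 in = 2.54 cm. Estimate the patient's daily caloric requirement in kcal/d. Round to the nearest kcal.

3848 kcal/d

Convert to metric: weight = 244 ÷ 2.2 = 110.9091 kg; height = 62 × 2.54 = 157.48 cm.
Harris-Benedict: BMR = 88.362 + 13.397(110.9091) + 4.799(157.48) − 5.677(46) = 2068.8156 kcal/day.
TEE = BMR × activity factor = 2068.8156 × 1.55 = 3206.6642 kcal/day.
Apply stress factor: 3206.6642 × 1.2 = 3847.997 kcal/day.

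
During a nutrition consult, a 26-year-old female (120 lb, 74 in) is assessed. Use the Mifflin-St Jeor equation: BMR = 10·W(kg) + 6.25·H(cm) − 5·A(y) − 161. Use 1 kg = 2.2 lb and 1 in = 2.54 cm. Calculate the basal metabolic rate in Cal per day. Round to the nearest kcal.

1429 Cal per day

Convert to metric: weight = 120 ÷ 2.2 = 54.5455 kg; height = 74 × 2.54 = 187.96 cm.
Mifflin-St Jeor (female): BMR = 10(54.5455) + 6.25(187.96) − 5(26) − 161 = 545.4545 + 1174.75 − 130 − 161 = 1429.2045 kcal/day.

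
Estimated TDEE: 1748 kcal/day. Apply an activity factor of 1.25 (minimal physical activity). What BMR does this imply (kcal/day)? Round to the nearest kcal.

1398 kcal/day

BMR = TEE ÷ activity factor = 1748 ÷ 1.25 = 1398.4 kcal/day.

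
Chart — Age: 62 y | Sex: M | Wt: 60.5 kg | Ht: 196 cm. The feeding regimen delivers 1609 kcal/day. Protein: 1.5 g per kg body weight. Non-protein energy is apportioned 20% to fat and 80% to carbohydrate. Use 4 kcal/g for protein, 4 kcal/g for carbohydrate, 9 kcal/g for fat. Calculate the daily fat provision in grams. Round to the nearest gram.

Protein = 1.5 × 60.5 = 90.75 g → 90.75 × 4 = 363 kcal.
Non-protein calories = 1609 − 363 = 1246 kcal.
Fat: 20% × 1246 = 249.2 kcal; carbohydrate: 996.8 kcal.
Fat: 249.2 kcal ÷ 9 kcal/g = 27.6889 g.

28 g/day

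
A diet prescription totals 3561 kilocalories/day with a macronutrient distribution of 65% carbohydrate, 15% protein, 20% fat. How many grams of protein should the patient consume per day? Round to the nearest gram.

Protein energy = 15% × 3561 = 534.15 kcal.
At 4 kcal/g: 534.15 ÷ 4 = 133.5375 g.

134 g/day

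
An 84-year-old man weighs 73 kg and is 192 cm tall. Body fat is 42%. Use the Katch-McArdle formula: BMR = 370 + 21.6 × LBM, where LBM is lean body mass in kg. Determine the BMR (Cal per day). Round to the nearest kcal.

LBM = 73 × (1 − 0.42) = 42.34 kg. Katch-McArdle: BMR = 370 + 21.6 × 42.34 = 1284.544 kcal/day.

1285 Cal per day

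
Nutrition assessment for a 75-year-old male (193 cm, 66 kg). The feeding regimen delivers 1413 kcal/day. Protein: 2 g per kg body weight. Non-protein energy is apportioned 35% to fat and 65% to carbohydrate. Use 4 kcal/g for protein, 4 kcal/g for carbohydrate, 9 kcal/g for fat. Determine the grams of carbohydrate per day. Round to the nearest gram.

144 g/day

Protein = 2 × 66 = 132 g → 132 × 4 = 528 kcal.
Non-protein calories = 1413 − 528 = 885 kcal.
Fat: 35% × 885 = 309.75 kcal; carbohydrate: 575.25 kcal.
Carbohydrate: 575.25 kcal ÷ 4 kcal/g = 143.8125 g.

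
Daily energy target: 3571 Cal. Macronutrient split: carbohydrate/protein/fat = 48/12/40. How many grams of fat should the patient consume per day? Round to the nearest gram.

159 g/day

Fat energy = 40% × 3571 = 1428.4 kcal.
At 9 kcal/g: 1428.4 ÷ 9 = 158.7111 g.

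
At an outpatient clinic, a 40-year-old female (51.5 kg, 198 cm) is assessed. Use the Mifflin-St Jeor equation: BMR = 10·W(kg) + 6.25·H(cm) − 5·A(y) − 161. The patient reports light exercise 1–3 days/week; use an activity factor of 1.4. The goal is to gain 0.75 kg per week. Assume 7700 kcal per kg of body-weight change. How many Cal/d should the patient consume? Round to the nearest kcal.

2773 Cal/d

Mifflin-St Jeor (female): BMR = 10(51.5) + 6.25(198) − 5(40) − 161 = 515 + 1237.5 − 200 − 161 = 1391.5 kcal/day.
TEE = 1391.5 × 1.4 = 1948.1 kcal/day.
Required daily surplus = 0.75 × 7700 ÷ 7 = 825 kcal/day.
Target intake = 1948.1 + 825 = 2773.1 kcal/day.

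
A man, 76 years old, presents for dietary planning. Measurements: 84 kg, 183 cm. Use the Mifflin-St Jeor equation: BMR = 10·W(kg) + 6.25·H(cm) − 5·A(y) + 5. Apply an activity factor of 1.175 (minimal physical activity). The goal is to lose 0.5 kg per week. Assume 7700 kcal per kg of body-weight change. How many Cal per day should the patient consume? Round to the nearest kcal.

1340 Cal per day

Mifflin-St Jeor (male): BMR = 10(84) + 6.25(183) − 5(76) + 5 = 840 + 1143.75 − 380 + 5 = 1608.75 kcal/day.
TEE = 1608.75 × 1.175 = 1890.2813 kcal/day.
Required daily deficit = 0.5 × 7700 ÷ 7 = 550 kcal/day.
Target intake = 1890.2813 − 550 = 1340.2813 kcal/day.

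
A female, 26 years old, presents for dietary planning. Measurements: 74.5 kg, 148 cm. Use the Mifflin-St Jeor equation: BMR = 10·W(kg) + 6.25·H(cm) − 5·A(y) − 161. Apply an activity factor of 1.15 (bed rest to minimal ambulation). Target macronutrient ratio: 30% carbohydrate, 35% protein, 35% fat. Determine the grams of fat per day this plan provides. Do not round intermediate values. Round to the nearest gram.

Mifflin-St Jeor (female): BMR = 10(74.5) + 6.25(148) − 5(26) − 161 = 745 + 925 − 130 − 161 = 1379 kcal/day.
TEE = 1379 × 1.15 = 1585.85 kcal/day.
Fat energy = 35% × 1585.85 = 555.0475 kcal.
Fat = 555.0475 ÷ 9 kcal/g = 61.6719 g.

62 g/day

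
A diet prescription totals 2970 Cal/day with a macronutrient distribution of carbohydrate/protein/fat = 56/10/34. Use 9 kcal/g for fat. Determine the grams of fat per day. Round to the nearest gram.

Fat energy = 34% × 2970 = 1009.8 kcal.
At 9 kcal/g: 1009.8 ÷ 9 = 112.2 g.

112 g/day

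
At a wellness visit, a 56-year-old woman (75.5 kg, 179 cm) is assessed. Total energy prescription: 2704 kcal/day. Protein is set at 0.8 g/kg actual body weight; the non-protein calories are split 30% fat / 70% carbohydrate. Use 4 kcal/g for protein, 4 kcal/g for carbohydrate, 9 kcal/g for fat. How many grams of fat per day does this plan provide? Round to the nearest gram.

Protein = 0.8 × 75.5 = 60.4 g → 60.4 × 4 = 241.6 kcal.
Non-protein calories = 2704 − 241.6 = 2462.4 kcal.
Fat: 30% × 2462.4 = 738.72 kcal; carbohydrate: 1723.68 kcal.
Fat: 738.72 kcal ÷ 9 kcal/g = 82.08 g.

82 g/day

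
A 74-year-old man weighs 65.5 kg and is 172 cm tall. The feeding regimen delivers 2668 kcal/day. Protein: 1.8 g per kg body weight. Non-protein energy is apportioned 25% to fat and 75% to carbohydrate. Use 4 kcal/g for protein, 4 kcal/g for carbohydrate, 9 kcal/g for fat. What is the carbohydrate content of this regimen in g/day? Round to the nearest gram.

Protein = 1.8 × 65.5 = 117.9 g → 117.9 × 4 = 471.6 kcal.
Non-protein calories = 2668 − 471.6 = 2196.4 kcal.
Fat: 25% × 2196.4 = 549.1 kcal; carbohydrate: 1647.3 kcal.
Carbohydrate: 1647.3 kcal ÷ 4 kcal/g = 411.825 g.

412 g/day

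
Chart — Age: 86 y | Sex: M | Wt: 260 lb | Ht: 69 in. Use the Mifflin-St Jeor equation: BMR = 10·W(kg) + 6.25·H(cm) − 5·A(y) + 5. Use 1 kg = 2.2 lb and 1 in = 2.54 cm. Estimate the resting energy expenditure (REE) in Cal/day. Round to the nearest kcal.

Convert to metric: weight = 260 ÷ 2.2 = 118.1818 kg; height = 69 × 2.54 = 175.26 cm.
Mifflin-St Jeor (male): BMR = 10(118.1818) + 6.25(175.26) − 5(86) + 5 = 1181.8182 + 1095.375 − 430 + 5 = 1852.1932 kcal/day.

1852 Cal/day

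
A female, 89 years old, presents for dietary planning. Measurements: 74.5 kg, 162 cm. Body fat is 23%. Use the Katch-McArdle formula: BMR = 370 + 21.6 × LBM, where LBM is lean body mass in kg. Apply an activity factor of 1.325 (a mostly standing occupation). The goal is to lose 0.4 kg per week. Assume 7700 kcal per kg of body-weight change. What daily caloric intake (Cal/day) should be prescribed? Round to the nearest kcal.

1692 Cal/day

LBM = 74.5 × (1 − 0.23) = 57.365 kg. Katch-McArdle: BMR = 370 + 21.6 × 57.365 = 1609.084 kcal/day.
TEE = 1609.084 × 1.325 = 2132.0363 kcal/day.
Required daily deficit = 0.4 × 7700 ÷ 7 = 440 kcal/day.
Target intake = 2132.0363 − 440 = 1692.0363 kcal/day.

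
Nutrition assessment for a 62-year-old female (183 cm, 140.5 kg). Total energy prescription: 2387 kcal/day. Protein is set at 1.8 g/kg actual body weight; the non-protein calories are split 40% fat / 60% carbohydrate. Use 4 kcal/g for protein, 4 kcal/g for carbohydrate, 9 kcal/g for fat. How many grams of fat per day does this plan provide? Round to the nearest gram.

61 g/day

Protein = 1.8 × 140.5 = 252.9 g → 252.9 × 4 = 1011.6 kcal.
Non-protein calories = 2387 − 1011.6 = 1375.4 kcal.
Fat: 40% × 1375.4 = 550.16 kcal; carbohydrate: 825.24 kcal.
Fat: 550.16 kcal ÷ 9 kcal/g = 61.1289 g.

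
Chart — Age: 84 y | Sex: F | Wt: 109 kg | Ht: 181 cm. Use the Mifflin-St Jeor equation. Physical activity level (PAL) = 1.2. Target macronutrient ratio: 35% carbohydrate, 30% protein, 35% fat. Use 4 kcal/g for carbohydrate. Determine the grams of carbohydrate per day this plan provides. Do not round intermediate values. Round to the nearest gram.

172 g/day

Mifflin-St Jeor (female): BMR = 10(109) + 6.25(181) − 5(84) − 161 = 1090 + 1131.25 − 420 − 161 = 1640.25 kcal/day.
TEE = 1640.25 × 1.2 = 1968.3 kcal/day.
Carbohydrate energy = 35% × 1968.3 = 688.905 kcal.
Carbohydrate = 688.905 ÷ 4 kcal/g = 172.2263 g.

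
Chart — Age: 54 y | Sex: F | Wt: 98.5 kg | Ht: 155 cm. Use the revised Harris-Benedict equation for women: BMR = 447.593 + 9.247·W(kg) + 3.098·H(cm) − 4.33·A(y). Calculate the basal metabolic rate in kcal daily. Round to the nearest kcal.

Harris-Benedict: BMR = 447.593 + 9.247(98.5) + 3.098(155) − 4.33(54) = 1604.7925 kcal/day.

1605 kcal daily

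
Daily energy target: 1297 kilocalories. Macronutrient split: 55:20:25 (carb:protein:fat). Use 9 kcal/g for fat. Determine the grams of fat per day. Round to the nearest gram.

Fat energy = 25% × 1297 = 324.25 kcal.
At 9 kcal/g: 324.25 ÷ 9 = 36.0278 g.

36 g/day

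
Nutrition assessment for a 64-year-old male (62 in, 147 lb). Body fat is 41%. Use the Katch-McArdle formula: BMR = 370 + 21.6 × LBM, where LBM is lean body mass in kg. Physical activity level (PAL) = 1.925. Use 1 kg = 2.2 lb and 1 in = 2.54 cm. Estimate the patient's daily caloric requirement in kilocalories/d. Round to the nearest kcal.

2351 kilocalories/d

Convert to metric: weight = 147 ÷ 2.2 = 66.8182 kg; height = 62 × 2.54 = 157.48 cm.
LBM = 66.8182 × (1 − 0.41) = 39.4227 kg. Katch-McArdle: BMR = 370 + 21.6 × 39.4227 = 1221.5309 kcal/day.
TEE = BMR × activity factor = 1221.5309 × 1.925 = 2351.447 kcal/day.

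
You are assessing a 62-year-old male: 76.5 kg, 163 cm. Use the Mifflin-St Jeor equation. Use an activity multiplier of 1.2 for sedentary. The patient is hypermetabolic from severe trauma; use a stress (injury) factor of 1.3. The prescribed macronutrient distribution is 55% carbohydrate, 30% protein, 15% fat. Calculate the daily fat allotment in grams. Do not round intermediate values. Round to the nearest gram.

Mifflin-St Jeor (male): BMR = 10(76.5) + 6.25(163) − 5(62) + 5 = 765 + 1018.75 − 310 + 5 = 1478.75 kcal/day.
TEE = 1478.75 × 1.2 = 1774.5 kcal/day.
With stress factor 1.3: 1774.5 × 1.3 = 2306.85 kcal/day.
Fat energy = 15% × 2306.85 = 346.0275 kcal.
Fat = 346.0275 ÷ 9 kcal/g = 38.4475 g.

38 g/day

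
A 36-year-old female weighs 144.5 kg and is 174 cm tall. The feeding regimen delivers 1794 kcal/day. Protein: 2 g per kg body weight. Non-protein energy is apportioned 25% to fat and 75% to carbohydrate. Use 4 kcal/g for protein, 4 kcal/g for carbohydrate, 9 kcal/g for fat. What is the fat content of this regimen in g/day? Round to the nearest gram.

Protein = 2 × 144.5 = 289 g → 289 × 4 = 1156 kcal.
Non-protein calories = 1794 − 1156 = 638 kcal.
Fat: 25% × 638 = 159.5 kcal; carbohydrate: 478.5 kcal.
Fat: 159.5 kcal ÷ 9 kcal/g = 17.7222 g.

18 g/day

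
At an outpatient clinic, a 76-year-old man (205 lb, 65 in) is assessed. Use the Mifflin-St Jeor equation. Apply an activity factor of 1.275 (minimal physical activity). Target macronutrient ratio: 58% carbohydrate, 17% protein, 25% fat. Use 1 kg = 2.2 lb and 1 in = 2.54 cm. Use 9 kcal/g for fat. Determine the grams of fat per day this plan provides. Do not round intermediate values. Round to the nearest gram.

Convert to metric: weight = 205 ÷ 2.2 = 93.1818 kg; height = 65 × 2.54 = 165.1 cm.
Mifflin-St Jeor (male): BMR = 10(93.1818) + 6.25(165.1) − 5(76) + 5 = 931.8182 + 1031.875 − 380 + 5 = 1588.6932 kcal/day.
TEE = 1588.6932 × 1.275 = 2025.5838 kcal/day.
Fat energy = 25% × 2025.5838 = 506.396 kcal.
Fat = 506.396 ÷ 9 kcal/g = 56.2662 g.

56 g/day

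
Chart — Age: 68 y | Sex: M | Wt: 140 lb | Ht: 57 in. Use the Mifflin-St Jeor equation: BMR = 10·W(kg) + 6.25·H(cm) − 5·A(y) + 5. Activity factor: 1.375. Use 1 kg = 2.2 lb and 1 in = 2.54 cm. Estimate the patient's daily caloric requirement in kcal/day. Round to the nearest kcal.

Convert to metric: weight = 140 ÷ 2.2 = 63.6364 kg; height = 57 × 2.54 = 144.78 cm.
Mifflin-St Jeor (male): BMR = 10(63.6364) + 6.25(144.78) − 5(68) + 5 = 636.3636 + 904.875 − 340 + 5 = 1206.2386 kcal/day.
TEE = BMR × activity factor = 1206.2386 × 1.375 = 1658.5781 kcal/day.

1659 kcal/day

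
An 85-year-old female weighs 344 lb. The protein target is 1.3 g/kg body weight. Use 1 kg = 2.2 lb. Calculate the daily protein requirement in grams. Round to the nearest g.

203 g/day

Weight in kg = 344 ÷ 2.2 = 156.3636 kg.
Protein = 1.3 g/kg × 156.3636 kg = 203.2727 g/day.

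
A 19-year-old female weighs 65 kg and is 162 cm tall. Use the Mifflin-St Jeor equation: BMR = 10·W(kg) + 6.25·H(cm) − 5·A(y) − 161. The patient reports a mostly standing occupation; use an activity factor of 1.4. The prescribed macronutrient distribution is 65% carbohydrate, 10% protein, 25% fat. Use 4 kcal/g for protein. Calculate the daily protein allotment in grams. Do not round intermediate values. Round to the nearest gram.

Mifflin-St Jeor (female): BMR = 10(65) + 6.25(162) − 5(19) − 161 = 650 + 1012.5 − 95 − 161 = 1406.5 kcal/day.
TEE = 1406.5 × 1.4 = 1969.1 kcal/day.
Protein energy = 10% × 1969.1 = 196.91 kcal.
Protein = 196.91 ÷ 4 kcal/g = 49.2275 g.

49 g/day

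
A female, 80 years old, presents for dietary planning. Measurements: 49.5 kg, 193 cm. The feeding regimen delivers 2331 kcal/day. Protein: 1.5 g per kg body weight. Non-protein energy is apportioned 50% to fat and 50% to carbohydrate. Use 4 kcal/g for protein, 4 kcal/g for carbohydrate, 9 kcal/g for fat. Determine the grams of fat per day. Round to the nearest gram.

Protein = 1.5 × 49.5 = 74.25 g → 74.25 × 4 = 297 kcal.
Non-protein calories = 2331 − 297 = 2034 kcal.
Fat: 50% × 2034 = 1017 kcal; carbohydrate: 1017 kcal.
Fat: 1017 kcal ÷ 9 kcal/g = 113 g.

113 g/day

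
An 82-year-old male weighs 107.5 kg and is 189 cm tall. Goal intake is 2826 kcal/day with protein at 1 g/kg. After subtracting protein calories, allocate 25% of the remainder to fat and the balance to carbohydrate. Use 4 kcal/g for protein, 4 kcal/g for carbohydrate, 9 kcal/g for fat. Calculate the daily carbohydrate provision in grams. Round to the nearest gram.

Protein = 1 × 107.5 = 107.5 g → 107.5 × 4 = 430 kcal.
Non-protein calories = 2826 − 430 = 2396 kcal.
Fat: 25% × 2396 = 599 kcal; carbohydrate: 1797 kcal.
Carbohydrate: 1797 kcal ÷ 4 kcal/g = 449.25 g.

449 g/day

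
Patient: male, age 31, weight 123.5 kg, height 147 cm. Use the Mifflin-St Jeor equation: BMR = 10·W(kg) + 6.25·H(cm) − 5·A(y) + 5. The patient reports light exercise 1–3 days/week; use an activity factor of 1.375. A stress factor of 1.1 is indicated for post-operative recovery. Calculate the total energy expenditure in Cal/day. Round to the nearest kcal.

Mifflin-St Jeor (male): BMR = 10(123.5) + 6.25(147) − 5(31) + 5 = 1235 + 918.75 − 155 + 5 = 2003.75 kcal/day.
TEE = BMR × activity factor = 2003.75 × 1.375 = 2755.1563 kcal/day.
Apply stress factor: 2755.1563 × 1.1 = 3030.6719 kcal/day.

3031 Cal/day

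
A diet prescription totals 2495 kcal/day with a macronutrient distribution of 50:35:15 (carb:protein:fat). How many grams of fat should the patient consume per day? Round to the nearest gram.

Fat energy = 15% × 2495 = 374.25 kcal.
At 9 kcal/g: 374.25 ÷ 9 = 41.5833 g.

42 g/day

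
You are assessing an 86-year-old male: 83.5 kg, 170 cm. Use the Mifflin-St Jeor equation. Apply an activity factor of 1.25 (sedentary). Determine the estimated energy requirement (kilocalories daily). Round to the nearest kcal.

1841 kilocalories daily

Mifflin-St Jeor (male): BMR = 10(83.5) + 6.25(170) − 5(86) + 5 = 835 + 1062.5 − 430 + 5 = 1472.5 kcal/day.
TEE = BMR × activity factor = 1472.5 × 1.25 = 1840.625 kcal/day.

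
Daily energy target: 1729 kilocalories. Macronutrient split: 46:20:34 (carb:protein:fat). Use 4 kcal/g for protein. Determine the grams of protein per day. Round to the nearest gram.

86 g/day

Protein energy = 20% × 1729 = 345.8 kcal.
At 4 kcal/g: 345.8 ÷ 4 = 86.45 g.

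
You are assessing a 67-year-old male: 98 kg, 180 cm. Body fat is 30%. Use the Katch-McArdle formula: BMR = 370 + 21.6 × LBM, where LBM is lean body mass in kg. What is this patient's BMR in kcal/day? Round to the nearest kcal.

1852 kcal/day

LBM = 98 × (1 − 0.3) = 68.6 kg. Katch-McArdle: BMR = 370 + 21.6 × 68.6 = 1851.76 kcal/day.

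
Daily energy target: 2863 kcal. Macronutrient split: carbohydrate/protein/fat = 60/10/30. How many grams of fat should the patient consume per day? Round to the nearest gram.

Fat energy = 30% × 2863 = 858.9 kcal.
At 9 kcal/g: 858.9 ÷ 9 = 95.4333 g.

95 g/day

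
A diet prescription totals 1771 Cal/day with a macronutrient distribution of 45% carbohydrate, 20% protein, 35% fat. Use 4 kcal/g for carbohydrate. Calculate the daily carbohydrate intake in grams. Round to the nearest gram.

Carbohydrate energy = 45% × 1771 = 796.95 kcal.
At 4 kcal/g: 796.95 ÷ 4 = 199.2375 g.

199 g/day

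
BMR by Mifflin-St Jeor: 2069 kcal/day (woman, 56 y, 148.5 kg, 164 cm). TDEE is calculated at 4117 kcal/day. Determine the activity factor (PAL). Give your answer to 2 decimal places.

Activity factor = TEE ÷ BMR = 4117 ÷ 2069 = 1.99.

1.99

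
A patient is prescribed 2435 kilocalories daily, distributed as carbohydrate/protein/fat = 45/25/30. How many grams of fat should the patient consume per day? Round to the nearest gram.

Fat energy = 30% × 2435 = 730.5 kcal.
At 9 kcal/g: 730.5 ÷ 9 = 81.1667 g.

81 g/day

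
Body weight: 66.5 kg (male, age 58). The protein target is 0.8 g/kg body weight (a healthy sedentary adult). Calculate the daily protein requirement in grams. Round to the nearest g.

53 g/day

Protein = 0.8 g/kg × 66.5 kg = 53.2 g/day.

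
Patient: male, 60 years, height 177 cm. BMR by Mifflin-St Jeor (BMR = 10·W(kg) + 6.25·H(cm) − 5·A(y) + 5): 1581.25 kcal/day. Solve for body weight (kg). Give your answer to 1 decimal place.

77.0 kg

1581.25 = 10·W + 6.25(177) − 5(60) + 5
10·W = 1581.25 − 811.25 = 770, so W = 77 kg.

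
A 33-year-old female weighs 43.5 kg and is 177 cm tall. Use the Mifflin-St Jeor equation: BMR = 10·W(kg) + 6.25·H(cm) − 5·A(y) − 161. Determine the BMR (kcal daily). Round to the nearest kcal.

Mifflin-St Jeor (female): BMR = 10(43.5) + 6.25(177) − 5(33) − 161 = 435 + 1106.25 − 165 − 161 = 1215.25 kcal/day.

1215 kcal daily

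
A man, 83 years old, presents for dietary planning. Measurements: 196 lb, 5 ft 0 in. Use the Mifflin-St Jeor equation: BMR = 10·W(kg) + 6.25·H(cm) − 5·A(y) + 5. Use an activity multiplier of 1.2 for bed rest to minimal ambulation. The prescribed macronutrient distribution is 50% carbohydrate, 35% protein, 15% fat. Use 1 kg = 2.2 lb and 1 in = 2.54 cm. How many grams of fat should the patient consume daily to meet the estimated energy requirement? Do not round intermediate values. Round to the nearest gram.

29 g/day

Convert to metric: weight = 196 ÷ 2.2 = 89.0909 kg; height = (5×12 + 0) × 2.54 = 60 × 2.54 = 152.4 cm.
Mifflin-St Jeor (male): BMR = 10(89.0909) + 6.25(152.4) − 5(83) + 5 = 890.9091 + 952.5 − 415 + 5 = 1433.4091 kcal/day.
TEE = 1433.4091 × 1.2 = 1720.0909 kcal/day.
Fat energy = 15% × 1720.0909 = 258.0136 kcal.
Fat = 258.0136 ÷ 9 kcal/g = 28.6682 g.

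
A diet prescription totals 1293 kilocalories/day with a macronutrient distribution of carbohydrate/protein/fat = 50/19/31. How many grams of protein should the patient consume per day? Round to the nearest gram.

Protein energy = 19% × 1293 = 245.67 kcal.
At 4 kcal/g: 245.67 ÷ 4 = 61.4175 g.

61 g/day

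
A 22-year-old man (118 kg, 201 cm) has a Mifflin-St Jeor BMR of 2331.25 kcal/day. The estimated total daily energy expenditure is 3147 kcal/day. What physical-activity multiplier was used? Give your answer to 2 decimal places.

Activity factor = TEE ÷ BMR = 3147 ÷ 2331.25 = 1.35.

1.35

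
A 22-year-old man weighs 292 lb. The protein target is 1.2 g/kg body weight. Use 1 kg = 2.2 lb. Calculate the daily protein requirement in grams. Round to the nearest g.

Weight in kg = 292 ÷ 2.2 = 132.7273 kg.
Protein = 1.2 g/kg × 132.7273 kg = 159.2727 g/day.

159 g/day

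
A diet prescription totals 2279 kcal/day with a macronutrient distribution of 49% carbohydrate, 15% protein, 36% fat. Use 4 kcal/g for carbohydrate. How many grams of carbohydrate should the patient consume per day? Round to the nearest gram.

Carbohydrate energy = 49% × 2279 = 1116.71 kcal.
At 4 kcal/g: 1116.71 ÷ 4 = 279.1775 g.

279 g/day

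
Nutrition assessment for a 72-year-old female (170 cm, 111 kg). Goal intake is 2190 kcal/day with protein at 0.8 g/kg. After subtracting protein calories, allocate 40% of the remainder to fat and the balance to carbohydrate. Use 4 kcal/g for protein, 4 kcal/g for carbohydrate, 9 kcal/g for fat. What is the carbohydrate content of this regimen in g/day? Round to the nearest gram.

Protein = 0.8 × 111 = 88.8 g → 88.8 × 4 = 355.2 kcal.
Non-protein calories = 2190 − 355.2 = 1834.8 kcal.
Fat: 40% × 1834.8 = 733.92 kcal; carbohydrate: 1100.88 kcal.
Carbohydrate: 1100.88 kcal ÷ 4 kcal/g = 275.22 g.

275 g/day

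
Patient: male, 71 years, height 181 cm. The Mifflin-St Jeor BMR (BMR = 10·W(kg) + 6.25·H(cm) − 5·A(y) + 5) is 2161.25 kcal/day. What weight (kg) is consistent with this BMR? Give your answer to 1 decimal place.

2161.25 = 10·W + 6.25(181) − 5(71) + 5
10·W = 2161.25 − 781.25 = 1380, so W = 138 kg.

138.0 kg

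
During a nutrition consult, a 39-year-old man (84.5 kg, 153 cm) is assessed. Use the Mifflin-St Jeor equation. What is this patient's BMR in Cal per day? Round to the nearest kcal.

Mifflin-St Jeor (male): BMR = 10(84.5) + 6.25(153) − 5(39) + 5 = 845 + 956.25 − 195 + 5 = 1611.25 kcal/day.

1611 Cal per day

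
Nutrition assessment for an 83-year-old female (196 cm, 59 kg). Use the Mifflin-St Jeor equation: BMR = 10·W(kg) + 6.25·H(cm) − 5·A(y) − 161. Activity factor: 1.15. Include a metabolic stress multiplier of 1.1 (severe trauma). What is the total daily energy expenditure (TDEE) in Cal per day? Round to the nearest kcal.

1567 Cal per day

Mifflin-St Jeor (female): BMR = 10(59) + 6.25(196) − 5(83) − 161 = 590 + 1225 − 415 − 161 = 1239 kcal/day.
TEE = BMR × activity factor = 1239 × 1.15 = 1424.85 kcal/day.
Apply stress factor: 1424.85 × 1.1 = 1567.335 kcal/day.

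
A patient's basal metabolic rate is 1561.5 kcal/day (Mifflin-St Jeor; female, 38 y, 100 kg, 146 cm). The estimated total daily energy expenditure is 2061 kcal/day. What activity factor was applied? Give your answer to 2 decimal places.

1.32

Activity factor = TEE ÷ BMR = 2061 ÷ 1561.5 = 1.32.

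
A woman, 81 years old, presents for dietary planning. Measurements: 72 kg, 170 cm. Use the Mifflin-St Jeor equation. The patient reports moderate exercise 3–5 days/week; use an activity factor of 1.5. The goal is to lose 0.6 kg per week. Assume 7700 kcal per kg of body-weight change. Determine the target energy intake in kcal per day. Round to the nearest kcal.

1165 kcal per day

Mifflin-St Jeor (female): BMR = 10(72) + 6.25(170) − 5(81) − 161 = 720 + 1062.5 − 405 − 161 = 1216.5 kcal/day.
TEE = 1216.5 × 1.5 = 1824.75 kcal/day.
Required daily deficit = 0.6 × 7700 ÷ 7 = 660 kcal/day.
Target intake = 1824.75 − 660 = 1164.75 kcal/day.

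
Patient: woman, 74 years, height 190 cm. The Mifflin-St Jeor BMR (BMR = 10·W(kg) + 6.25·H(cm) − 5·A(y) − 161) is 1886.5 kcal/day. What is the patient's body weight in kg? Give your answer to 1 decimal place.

1886.5 = 10·W + 6.25(190) − 5(74) − 161
10·W = 1886.5 − 656.5 = 1230, so W = 123 kg.

123.0 kg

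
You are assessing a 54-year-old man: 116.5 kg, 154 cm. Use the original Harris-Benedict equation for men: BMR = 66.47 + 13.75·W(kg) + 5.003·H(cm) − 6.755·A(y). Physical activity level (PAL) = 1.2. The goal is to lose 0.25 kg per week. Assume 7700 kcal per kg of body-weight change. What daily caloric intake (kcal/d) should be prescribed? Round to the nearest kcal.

Harris-Benedict: BMR = 66.47 + 13.75(116.5) + 5.003(154) − 6.755(54) = 2074.037 kcal/day.
TEE = 2074.037 × 1.2 = 2488.8444 kcal/day.
Required daily deficit = 0.25 × 7700 ÷ 7 = 275 kcal/day.
Target intake = 2488.8444 − 275 = 2213.8444 kcal/day.

2214 kcal/d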